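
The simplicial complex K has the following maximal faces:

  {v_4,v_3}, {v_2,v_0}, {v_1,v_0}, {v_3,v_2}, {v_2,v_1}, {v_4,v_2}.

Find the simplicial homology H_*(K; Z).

Fix the vertex order v_0 < v_1 < v_2 < v_3 < v_4 and write every simplex with vertices in increasing order. Then dim K = 1 and the simplices of K are:

  0-simplices (5): [v_0], [v_1], [v_2], [v_3], [v_4]
  1-simplices (6): [v_0,v_1], [v_0,v_2], [v_1,v_2], [v_2,v_3], [v_2,v_4], [v_3,v_4]

giving chain groups C_0 ≅ Z^5, C_1 ≅ Z^6.

The boundary map ∂_1: C_1 → C_0 sends each edge [p,q] (with p < q) to q − p.
This gives a 5×6 integer matrix of rank 4; reducing to Smith normal form yields diagonal entries (1,1,1,1).

From H_k ≅ ker(∂_k) / im(∂_{k+1}) we obtain:

  H_0: rank C_0 − rank ∂_1 = 5 − 4 = 1, and the invariant factors of ∂_1 are all 1, so H_0 ≅ Z.
  H_1: rank ker ∂_1 − rank ∂_2 = (6 − 4) − 0 = 2, and there is no ∂_2, so H_1 ≅ Z^2.

As a check, the Euler characteristic is 5 − 6 = -1, which agrees with 1 − 2 = -1.

H_0 ≅ Z,  H_1 ≅ Z^2.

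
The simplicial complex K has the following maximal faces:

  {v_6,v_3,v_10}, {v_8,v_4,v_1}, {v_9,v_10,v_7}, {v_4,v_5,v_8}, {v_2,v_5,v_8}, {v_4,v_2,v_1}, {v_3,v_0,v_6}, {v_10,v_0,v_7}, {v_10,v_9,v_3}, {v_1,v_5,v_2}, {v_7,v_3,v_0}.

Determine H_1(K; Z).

H_1 ≅ Z^2.

We work with the vertex ordering v_0 < v_1 < v_2 < v_3 < v_4 < v_5 < v_6 < v_7 < v_8 < v_9 < v_10. The simplices of K, each written with vertices in increasing order, are:

  0-simplices (11): [v_0], [v_1], [v_2], [v_3], [v_4], [v_5], [v_6], [v_7], [v_8], [v_9], [v_10]
  1-simplices (22): (22 of them)
  2-simplices (11): (11 of them)

giving chain groups C_0 ≅ Z^11, C_1 ≅ Z^22, C_2 ≅ Z^11.

∂_1: C_1 → C_0 sends each edge [p,q] (with p < q) to q − p. For instance
  ∂[v_2,v_5] = [v_5] − [v_2].
The resulting 11×22 matrix has rank 9, and its Smith normal form has invariant factors (1,1,1,1,1,1,1,1,1).

Boundary ∂_2: C_2 → C_1 maps a triangle to the signed sum of its edges. For instance
  ∂[v_1,v_2,v_4] = [v_2,v_4] − [v_1,v_4] + [v_1,v_2],
  ∂[v_3,v_6,v_10] = [v_6,v_10] − [v_3,v_10] + [v_3,v_6].
This gives a 22×11 integer matrix of rank 11; reducing to Smith normal form yields diagonal entries (1,1,1,1,1,1,1,1,1,1,1).

Reading off H_k = ker ∂_k / im ∂_{k+1}:

  H_1: rank ker ∂_1 − rank ∂_2 = (22 − 9) − 11 = 2, and the invariant factors of ∂_2 are all 1, so H_1 = Z^2.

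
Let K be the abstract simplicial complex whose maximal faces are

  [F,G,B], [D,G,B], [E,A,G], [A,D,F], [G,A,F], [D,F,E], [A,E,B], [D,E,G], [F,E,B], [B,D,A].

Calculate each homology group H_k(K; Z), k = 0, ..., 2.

H_0 = Z,  H_1 = Z/2,  H_2 = 0.

We work with the vertex ordering A < B < D < E < F < G. The simplices of K, each written with vertices in increasing order, are:

  0-simplices (6): A, B, D, E, F, G
  1-simplices (15): AB, AD, AE, AF, AG, BD, BE, BF, BG, DE, DF, DG, EF, EG, FG
  2-simplices (10): ABD, ABE, ADF, AEG, AFG, BDG, BEF, BFG, DEF, DEG

Hence C_0 ≅ Z^6, C_1 ≅ Z^15, C_2 ≅ Z^10.

Boundary ∂_1: C_1 → C_0 is given by ∂[p,q] = [q] − [p]. For instance
  ∂EG = G − E.
This gives a 6×15 integer matrix of rank 5; reducing to Smith normal form yields diagonal entries (1,1,1,1,1).

Boundary ∂_2: C_2 → C_1 sends each 2-simplex [p,q,r] to [q,r] − [p,r] + [p,q]. For instance
  ∂ADF = DF − AF + AD,
  ∂ABD = BD − AD + AB.
As a 15×10 matrix over Z this has rank 10, with invariant factors (1,1,1,1,1,1,1,1,1,2).

Now H_k = ker ∂_k / im ∂_{k+1}, so:

  H_0: rank C_0 − rank ∂_1 = 6 − 5 = 1, and the invariant factors of ∂_1 are all 1, so H_0 ≅ Z.
  H_1: rank ker ∂_1 − rank ∂_2 = (15 − 5) − 10 = 0, and ∂_2 has invariant factor 2 > 1, so H_1 ≅ Z/2.
  H_2: rank ker ∂_2 − rank ∂_3 = (10 − 10) − 0 = 0, and there is no ∂_3, so H_2 ≅ 0.

As a check, the Euler characteristic is 6 − 15 + 10 = 1, which agrees with 1 − 0 + 0 = 1.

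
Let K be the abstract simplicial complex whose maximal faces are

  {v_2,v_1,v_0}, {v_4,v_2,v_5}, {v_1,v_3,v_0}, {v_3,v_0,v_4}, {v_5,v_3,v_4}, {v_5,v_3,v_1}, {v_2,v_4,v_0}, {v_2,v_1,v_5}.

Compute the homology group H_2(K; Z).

H_2 ≅ Z.

We work with the vertex ordering v_0 < v_1 < v_2 < v_3 < v_4 < v_5. The simplices of K, each written with vertices in increasing order, are:

  0-simplices (6): [v_0], [v_1], [v_2], [v_3], [v_4], [v_5]
  1-simplices (12): [v_0,v_1], [v_0,v_2], [v_0,v_3], [v_0,v_4], [v_1,v_2], [v_1,v_3], [v_1,v_5], [v_2,v_4], [v_2,v_5], [v_3,v_4], [v_3,v_5], [v_4,v_5]
  2-simplices (8): [v_0,v_1,v_2], [v_0,v_1,v_3], [v_0,v_2,v_4], [v_0,v_3,v_4], [v_1,v_2,v_5], [v_1,v_3,v_5], [v_2,v_4,v_5], [v_3,v_4,v_5]

Hence C_0 ≅ Z^6, C_1 ≅ Z^12, C_2 ≅ Z^8.

Boundary ∂_1: C_1 → C_0 sends each edge [p,q] (with p < q) to q − p. For instance
  ∂[v_2,v_4] = [v_4] − [v_2].
This gives a 6×12 integer matrix of rank 5; reducing to Smith normal form yields diagonal entries (1,1,1,1,1).

Boundary ∂_2: C_2 → C_1 sends each 2-simplex [p,q,r] to [q,r] − [p,r] + [p,q]. For instance
  ∂[v_1,v_2,v_5] = [v_2,v_5] − [v_1,v_5] + [v_1,v_2],
  ∂[v_3,v_4,v_5] = [v_4,v_5] − [v_3,v_5] + [v_3,v_4].
As a 12×8 matrix over Z this has rank 7, with invariant factors (1,1,1,1,1,1,1).

From H_k ≅ ker(∂_k) / im(∂_{k+1}) we obtain:

  H_2: rank ker ∂_2 − rank ∂_3 = (8 − 7) − 0 = 1, and there is no ∂_3, so H_2 = Z.

(K is a triangulation of the 2-sphere S^2.)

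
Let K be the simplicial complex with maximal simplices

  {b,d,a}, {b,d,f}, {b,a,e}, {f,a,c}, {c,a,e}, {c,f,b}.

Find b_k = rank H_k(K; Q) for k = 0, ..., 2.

Order the vertices as a < b < c < d < e < f. Listing each simplex with vertices in this order, K has dimension 2 with simplices:

  0-simplices (6): a, b, c, d, e, f
  1-simplices (12): ab, ac, ad, ae, af, bc, bd, be, bf, ce, cf, df
  2-simplices (6): abd, abe, ace, acf, bcf, bdf

giving chain groups C_0 ≅ Z^6, C_1 ≅ Z^12, C_2 ≅ Z^6.

Boundary ∂_1: C_1 → C_0 maps an edge to its endpoints' difference, ∂[p,q] = q − p. For instance
  ∂af = f − a.
As a 6×12 matrix over Z this has rank 5, with invariant factors (1,1,1,1,1).

Boundary ∂_2: C_2 → C_1 maps a triangle to the signed sum of its edges. For instance
  ∂ace = ce − ae + ac,
  ∂abd = bd − ad + ab.
As a 12×6 matrix over Z this has rank 6, with invariant factors (1,1,1,1,1,1).

From H_k ≅ ker(∂_k) / im(∂_{k+1}) we obtain:

  H_0: rank C_0 − rank ∂_1 = 6 − 5 = 1, and the invariant factors of ∂_1 are all 1, so H_0 = Z.
  H_1: rank ker ∂_1 − rank ∂_2 = (12 − 5) − 6 = 1, and the invariant factors of ∂_2 are all 1, so H_1 = Z.
  H_2: rank ker ∂_2 − rank ∂_3 = (6 − 6) − 0 = 0, and there is no ∂_3, so H_2 = 0.

(K is a triangulation of the cylinder S^1 x I.)

Hence the Betti numbers are b_0 = 1, b_1 = 1, b_2 = 0.

b_0 = 1, b_1 = 1, b_2 = 0.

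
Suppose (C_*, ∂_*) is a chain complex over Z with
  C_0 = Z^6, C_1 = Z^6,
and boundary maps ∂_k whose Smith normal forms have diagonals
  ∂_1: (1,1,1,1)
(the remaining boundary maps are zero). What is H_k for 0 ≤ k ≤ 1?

H_0: b_0 = 6 − 0 − 4 = 2; torsion from ∂_1 factors > 1: none. So H_0 = Z^2.
H_1: b_1 = 6 − 4 − 0 = 2; torsion from ∂_2 factors > 1: none. So H_1 = Z^2.

H_0 = Z^2,  H_1 = Z^2.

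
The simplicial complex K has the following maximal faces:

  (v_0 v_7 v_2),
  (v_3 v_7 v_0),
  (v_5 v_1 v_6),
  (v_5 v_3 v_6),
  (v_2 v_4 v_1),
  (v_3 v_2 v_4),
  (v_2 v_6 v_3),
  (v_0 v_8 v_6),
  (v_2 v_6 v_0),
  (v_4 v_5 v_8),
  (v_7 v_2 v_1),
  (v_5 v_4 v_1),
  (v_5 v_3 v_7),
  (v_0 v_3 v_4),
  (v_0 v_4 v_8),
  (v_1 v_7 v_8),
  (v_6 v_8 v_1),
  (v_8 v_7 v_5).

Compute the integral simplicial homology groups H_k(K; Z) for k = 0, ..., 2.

Order the vertices as v_0 < v_1 < v_2 < v_3 < v_4 < v_5 < v_6 < v_7 < v_8. Listing each simplex with vertices in this order, K has dimension 2 with simplices:

  0-simplices (9): [v_0], [v_1], [v_2], [v_3], [v_4], [v_5], [v_6], [v_7], [v_8]
  1-simplices (27): (27 of them)
  2-simplices (18): (18 of them)

Hence C_0 ≅ Z^9, C_1 ≅ Z^27, C_2 ≅ Z^18.

Boundary ∂_1: C_1 → C_0 is given by ∂[p,q] = [q] − [p]. For instance
  ∂[v_4,v_5] = [v_5] − [v_4].
The 9×27 boundary matrix has rank 8 and Smith normal form diag(1,1,1,1,1,1,1,1).

The boundary map ∂_2: C_2 → C_1 maps a triangle to the signed sum of its edges. For instance
  ∂[v_0,v_2,v_7] = [v_2,v_7] − [v_0,v_7] + [v_0,v_2],
  ∂[v_1,v_2,v_7] = [v_2,v_7] − [v_1,v_7] + [v_1,v_2].
The 27×18 boundary matrix has rank 18 and Smith normal form diag(1,1,1,1,1,1,1,1,1,1,1,1,1,1,1,1,1,2).

Reading off H_k = ker ∂_k / im ∂_{k+1}:

  H_0: rank C_0 − rank ∂_1 = 9 − 8 = 1, and the invariant factors of ∂_1 are all 1, so H_0 = Z.
  H_1: rank ker ∂_1 − rank ∂_2 = (27 − 8) − 18 = 1, and ∂_2 has invariant factor 2 > 1, so H_1 = Z ⊕ Z/2.
  H_2: rank ker ∂_2 − rank ∂_3 = (18 − 18) − 0 = 0, and there is no ∂_3, so H_2 = 0.

H_0 = Z,  H_1 = Z ⊕ Z/2,  H_2 = 0.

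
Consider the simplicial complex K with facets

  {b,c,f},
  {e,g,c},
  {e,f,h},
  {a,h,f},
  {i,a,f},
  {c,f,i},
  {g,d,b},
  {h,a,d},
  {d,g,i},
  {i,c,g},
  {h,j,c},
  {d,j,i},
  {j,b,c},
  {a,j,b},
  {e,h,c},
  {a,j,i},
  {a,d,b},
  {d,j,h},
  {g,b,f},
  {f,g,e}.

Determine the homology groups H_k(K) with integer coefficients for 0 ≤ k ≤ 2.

H_0 = Z,  H_1 = Z ⊕ Z/2,  H_2 = 0.

Take the total order a < b < c < d < e < f < g < h < i < j on the vertex set. Then K (dimension 2) consists of the simplices:

  0-simplices (10): a, b, c, d, e, f, g, h, i, j
  1-simplices (30): ab, ad, af, ah, ai, aj, bc, bd, bf, bg, bj, ce, cf, cg, ch, ci, cj, dg, dh, di, dj, ef, eg, eh, fg, fh, fi, gi, hj, ij
  2-simplices (20): abd, abj, adh, afh, afi, aij, bcf, bcj, bdg, bfg, ceg, ceh, cfi, cgi, chj, dgi, dhj, dij, efg, efh

giving chain groups C_0 ≅ Z^10, C_1 ≅ Z^30, C_2 ≅ Z^20.

∂_1: C_1 → C_0 sends each edge [p,q] (with p < q) to q − p. For instance
  ∂cg = g − c.
The 10×30 boundary matrix has rank 9 and Smith normal form diag(1,1,1,1,1,1,1,1,1).

Boundary ∂_2: C_2 → C_1 acts by ∂[p,q,r] = [q,r] − [p,r] + [p,q]. For instance
  ∂dgi = gi − di + dg,
  ∂chj = hj − cj + ch.
This gives a 30×20 integer matrix of rank 20; reducing to Smith normal form yields diagonal entries (1,1,1,1,1,1,1,1,1,1,1,1,1,1,1,1,1,1,1,2).

Computing H_k = (kernel of ∂_k) / (image of ∂_{k+1}):

  H_0: rank C_0 − rank ∂_1 = 10 − 9 = 1, and the invariant factors of ∂_1 are all 1, so H_0 ≅ Z.
  H_1: rank ker ∂_1 − rank ∂_2 = (30 − 9) − 20 = 1, and ∂_2 has invariant factor 2 > 1, so H_1 ≅ Z ⊕ Z/2.
  H_2: rank ker ∂_2 − rank ∂_3 = (20 − 20) − 0 = 0, and there is no ∂_3, so H_2 ≅ 0.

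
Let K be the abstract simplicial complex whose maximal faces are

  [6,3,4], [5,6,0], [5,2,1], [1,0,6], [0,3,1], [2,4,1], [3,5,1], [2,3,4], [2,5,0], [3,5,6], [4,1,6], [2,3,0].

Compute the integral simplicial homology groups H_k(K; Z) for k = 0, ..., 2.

Fix the vertex order 0 < 1 < 2 < 3 < 4 < 5 < 6 and write every simplex with vertices in increasing order. Then dim K = 2 and the simplices of K are:

  0-simplices (7): [0], [1], [2], [3], [4], [5], [6]
  1-simplices (18): [0,1], [0,2], [0,3], [0,5], [0,6], [1,2], [1,3], [1,4], [1,5], [1,6], [2,3], [2,4], [2,5], [3,4], [3,5], [3,6], [4,6], [5,6]
  2-simplices (12): [0,1,3], [0,1,6], [0,2,3], [0,2,5], [0,5,6], [1,2,4], [1,2,5], [1,3,5], [1,4,6], [2,3,4], [3,4,6], [3,5,6]

giving chain groups C_0 ≅ Z^7, C_1 ≅ Z^18, C_2 ≅ Z^12.

Boundary ∂_1: C_1 → C_0 maps an edge to its endpoints' difference, ∂[p,q] = q − p. For instance
  ∂[0,1] = [1] − [0].
The resulting 7×18 matrix has rank 6, and its Smith normal form has invariant factors (1,1,1,1,1,1).

The boundary map ∂_2: C_2 → C_1 acts by ∂[p,q,r] = [q,r] − [p,r] + [p,q]. For instance
  ∂[0,5,6] = [5,6] − [0,6] + [0,5],
  ∂[2,3,4] = [3,4] − [2,4] + [2,3].
This gives a 18×12 integer matrix of rank 12; reducing to Smith normal form yields diagonal entries (1,1,1,1,1,1,1,1,1,1,1,2).

Computing H_k = (kernel of ∂_k) / (image of ∂_{k+1}):

  H_0: rank C_0 − rank ∂_1 = 7 − 6 = 1, and the invariant factors of ∂_1 are all 1, so H_0 ≅ Z.
  H_1: rank ker ∂_1 − rank ∂_2 = (18 − 6) − 12 = 0, and ∂_2 has invariant factor 2 > 1, so H_1 ≅ Z/2.
  H_2: rank ker ∂_2 − rank ∂_3 = (12 − 12) − 0 = 0, and there is no ∂_3, so H_2 ≅ 0.

(K is a triangulation of the real projective plane RP^2.)

H_0 = Z,  H_1 = Z/2,  H_2 = 0.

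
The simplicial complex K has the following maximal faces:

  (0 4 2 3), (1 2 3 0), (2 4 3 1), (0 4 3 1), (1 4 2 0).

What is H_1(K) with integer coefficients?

Order the vertices as 0 < 1 < 2 < 3 < 4. Listing each simplex with vertices in this order, K has dimension 3 with simplices:

  0-simplices (5): [0], [1], [2], [3], [4]
  1-simplices (10): [0,1], [0,2], [0,3], [0,4], [1,2], [1,3], [1,4], [2,3], [2,4], [3,4]
  2-simplices (10): [0,1,2], [0,1,3], [0,1,4], [0,2,3], [0,2,4], [0,3,4], [1,2,3], [1,2,4], [1,3,4], [2,3,4]
  3-simplices (5): [0,1,2,3], [0,1,2,4], [0,1,3,4], [0,2,3,4], [1,2,3,4]

so the chain groups are C_0 ≅ Z^5, C_1 ≅ Z^10, C_2 ≅ Z^10, C_3 ≅ Z^5.

∂_1: C_1 → C_0 is given by ∂[p,q] = [q] − [p].
The resulting 5×10 matrix has rank 4, and its Smith normal form has invariant factors (1,1,1,1).

∂_2: C_2 → C_1 sends each 2-simplex [p,q,r] to [q,r] − [p,r] + [p,q]. For instance
  ∂[0,2,4] = [2,4] − [0,4] + [0,2],
  ∂[0,1,4] = [1,4] − [0,4] + [0,1].
As a 10×10 matrix over Z this has rank 6, with invariant factors (1,1,1,1,1,1).

∂_3: C_3 → C_2 sends each 3-simplex σ to the alternating sum Σ_i (−1)^i (σ with its i-th vertex removed). For instance
  ∂[0,1,3,4] = [1,3,4] − [0,3,4] + [0,1,4] − [0,1,3],
  ∂[0,1,2,4] = [1,2,4] − [0,2,4] + [0,1,4] − [0,1,2].
The 10×5 boundary matrix has rank 4 and Smith normal form diag(1,1,1,1).

Computing H_k = (kernel of ∂_k) / (image of ∂_{k+1}):

  H_1: rank ker ∂_1 − rank ∂_2 = (10 − 4) − 6 = 0, and the invariant factors of ∂_2 are all 1, so H_1 = 0.

H_1 ≅ 0.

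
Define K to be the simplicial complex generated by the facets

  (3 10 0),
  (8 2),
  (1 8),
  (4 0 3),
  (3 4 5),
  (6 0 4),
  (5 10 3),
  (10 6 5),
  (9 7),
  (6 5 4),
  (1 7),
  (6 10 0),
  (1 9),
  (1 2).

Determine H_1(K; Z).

K has 11 vertices, 18 edges, 8 triangles.
rank ∂_1 = 9, rank ∂_2 = 7 ⇒ b_1 = 18 − 9 − 7 = 2; all invariant factors of ∂_2 are 1 so no torsion. So H_1 = Z^2.

H_1 = Z^2.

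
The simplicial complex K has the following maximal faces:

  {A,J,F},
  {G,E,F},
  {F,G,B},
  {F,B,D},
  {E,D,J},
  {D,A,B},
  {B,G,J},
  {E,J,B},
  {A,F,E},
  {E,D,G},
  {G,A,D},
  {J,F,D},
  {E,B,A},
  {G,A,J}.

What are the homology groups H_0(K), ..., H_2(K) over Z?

H_0 = Z,  H_1 = Z^2,  H_2 = Z.

Fix the vertex order A < B < D < E < F < G < J and write every simplex with vertices in increasing order. Then dim K = 2 and the simplices of K are:

  0-simplices (7): A, B, D, E, F, G, J
  1-simplices (21): AB, AD, AE, AF, AG, AJ, BD, BE, BF, BG, BJ, DE, DF, DG, DJ, EF, EG, EJ, FG, FJ, GJ
  2-simplices (14): ABD, ABE, ADG, AEF, AFJ, AGJ, BDF, BEJ, BFG, BGJ, DEG, DEJ, DFJ, EFG

Hence C_0 ≅ Z^7, C_1 ≅ Z^21, C_2 ≅ Z^14.

The boundary map ∂_1: C_1 → C_0 sends each edge [p,q] (with p < q) to q − p. For instance
  ∂FJ = J − F.
The resulting 7×21 matrix has rank 6, and its Smith normal form has invariant factors (1,1,1,1,1,1).

Boundary ∂_2: C_2 → C_1 maps a triangle to the signed sum of its edges. For instance
  ∂ABD = BD − AD + AB,
  ∂BFG = FG − BG + BF.
The resulting 21×14 matrix has rank 13, and its Smith normal form has invariant factors (1,1,1,1,1,1,1,1,1,1,1,1,1).

Now H_k = ker ∂_k / im ∂_{k+1}, so:

  H_0: rank C_0 − rank ∂_1 = 7 − 6 = 1, and the invariant factors of ∂_1 are all 1, so H_0 = Z.
  H_1: rank ker ∂_1 − rank ∂_2 = (21 − 6) − 13 = 2, and the invariant factors of ∂_2 are all 1, so H_1 = Z^2.
  H_2: rank ker ∂_2 − rank ∂_3 = (14 − 13) − 0 = 1, and there is no ∂_3, so H_2 = Z.

As a check, the Euler characteristic is 7 − 21 + 14 = 0, which agrees with 1 − 2 + 1 = 0.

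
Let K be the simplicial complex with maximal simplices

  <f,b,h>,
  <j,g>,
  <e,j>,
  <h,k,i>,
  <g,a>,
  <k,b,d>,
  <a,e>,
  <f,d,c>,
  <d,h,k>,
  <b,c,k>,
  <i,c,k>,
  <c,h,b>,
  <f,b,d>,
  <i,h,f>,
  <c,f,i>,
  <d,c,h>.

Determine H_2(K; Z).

Fix the vertex order a < b < c < d < e < f < g < h < i < j < k and write every simplex with vertices in increasing order. Then dim K = 2 and the simplices of K are:

  0-simplices (11): a, b, c, d, e, f, g, h, i, j, k
  1-simplices (22): ae, ag, bc, bd, bf, bh, bk, cd, cf, ch, ci, ck, df, dh, dk, ej, fh, fi, gj, hi, hk, ik
  2-simplices (12): bch, bck, bdf, bdk, bfh, cdf, cdh, cfi, cik, dhk, fhi, hik

Hence C_0 ≅ Z^11, C_1 ≅ Z^22, C_2 ≅ Z^12.

Boundary ∂_1: C_1 → C_0 sends each edge [p,q] (with p < q) to q − p. For instance
  ∂dk = k − d.
This gives a 11×22 integer matrix of rank 9; reducing to Smith normal form yields diagonal entries (1,1,1,1,1,1,1,1,1).

The boundary map ∂_2: C_2 → C_1 maps a triangle to the signed sum of its edges. For instance
  ∂cfi = fi − ci + cf,
  ∂bck = ck − bk + bc.
This gives a 22×12 integer matrix of rank 12; reducing to Smith normal form yields diagonal entries (1,1,1,1,1,1,1,1,1,1,1,2).

Reading off H_k = ker ∂_k / im ∂_{k+1}:

  H_2: rank ker ∂_2 − rank ∂_3 = (12 − 12) − 0 = 0, and there is no ∂_3, so H_2 ≅ 0.

H_2 = 0.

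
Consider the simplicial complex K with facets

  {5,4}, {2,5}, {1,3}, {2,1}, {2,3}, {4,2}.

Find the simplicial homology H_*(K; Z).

Fix the vertex order 1 < 2 < 3 < 4 < 5 and write every simplex with vertices in increasing order. Then dim K = 1 and the simplices of K are:

  0-simplices (5): [1], [2], [3], [4], [5]
  1-simplices (6): [1,2], [1,3], [2,3], [2,4], [2,5], [4,5]

giving chain groups C_0 ≅ Z^5, C_1 ≅ Z^6.

∂_1: C_1 → C_0 maps an edge to its endpoints' difference, ∂[p,q] = q − p. For instance
  ∂[1,2] = [2] − [1].
This gives a 5×6 integer matrix of rank 4; reducing to Smith normal form yields diagonal entries (1,1,1,1).

Now H_k = ker ∂_k / im ∂_{k+1}, so:

  H_0: rank C_0 − rank ∂_1 = 5 − 4 = 1, and the invariant factors of ∂_1 are all 1, so H_0 ≅ Z.
  H_1: rank ker ∂_1 − rank ∂_2 = (6 − 4) − 0 = 2, and there is no ∂_2, so H_1 ≅ Z^2.

H_0 ≅ Z,  H_1 ≅ Z^2.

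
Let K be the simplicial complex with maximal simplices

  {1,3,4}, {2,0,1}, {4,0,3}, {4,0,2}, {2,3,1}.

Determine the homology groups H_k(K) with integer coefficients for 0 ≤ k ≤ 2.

We work with the vertex ordering 0 < 1 < 2 < 3 < 4. The simplices of K, each written with vertices in increasing order, are:

  0-simplices (5): [0], [1], [2], [3], [4]
  1-simplices (10): [0,1], [0,2], [0,3], [0,4], [1,2], [1,3], [1,4], [2,3], [2,4], [3,4]
  2-simplices (5): [0,1,2], [0,2,4], [0,3,4], [1,2,3], [1,3,4]

so the chain groups are C_0 ≅ Z^5, C_1 ≅ Z^10, C_2 ≅ Z^5.

∂_1: C_1 → C_0 is given by ∂[p,q] = [q] − [p].
The 5×10 boundary matrix has rank 4 and Smith normal form diag(1,1,1,1).

The boundary map ∂_2: C_2 → C_1 acts by ∂[p,q,r] = [q,r] − [p,r] + [p,q]. For instance
  ∂[0,3,4] = [3,4] − [0,4] + [0,3],
  ∂[0,2,4] = [2,4] − [0,4] + [0,2].
As a 10×5 matrix over Z this has rank 5, with invariant factors (1,1,1,1,1).

Computing H_k = (kernel of ∂_k) / (image of ∂_{k+1}):

  H_0: rank C_0 − rank ∂_1 = 5 − 4 = 1, and the invariant factors of ∂_1 are all 1, so H_0 = Z.
  H_1: rank ker ∂_1 − rank ∂_2 = (10 − 4) − 5 = 1, and the invariant factors of ∂_2 are all 1, so H_1 = Z.
  H_2: rank ker ∂_2 − rank ∂_3 = (5 − 5) − 0 = 0, and there is no ∂_3, so H_2 = 0.

(K is a triangulation of the Möbius band.)

H_0 ≅ Z,  H_1 ≅ Z,  H_2 = 0.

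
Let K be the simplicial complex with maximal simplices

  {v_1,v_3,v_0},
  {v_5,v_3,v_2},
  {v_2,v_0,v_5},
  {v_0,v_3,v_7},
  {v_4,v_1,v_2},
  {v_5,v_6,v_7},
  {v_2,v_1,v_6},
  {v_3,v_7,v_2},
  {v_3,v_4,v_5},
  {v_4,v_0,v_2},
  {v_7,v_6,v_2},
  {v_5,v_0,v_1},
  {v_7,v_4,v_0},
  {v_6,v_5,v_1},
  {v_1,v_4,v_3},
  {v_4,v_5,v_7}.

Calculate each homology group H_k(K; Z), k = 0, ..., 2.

H_0 = Z,  H_1 = Z^2,  H_2 = Z.

Order the vertices as v_0 < v_1 < v_2 < v_3 < v_4 < v_5 < v_6 < v_7. Listing each simplex with vertices in this order, K has dimension 2 with simplices:

  0-simplices (8): [v_0], [v_1], [v_2], [v_3], [v_4], [v_5], [v_6], [v_7]
  1-simplices (24): (24 of them)
  2-simplices (16): (16 of them)

giving chain groups C_0 ≅ Z^8, C_1 ≅ Z^24, C_2 ≅ Z^16.

Boundary ∂_1: C_1 → C_0 maps an edge to its endpoints' difference, ∂[p,q] = q − p.
The 8×24 boundary matrix has rank 7 and Smith normal form diag(1,1,1,1,1,1,1).

∂_2: C_2 → C_1 sends each 2-simplex [p,q,r] to [q,r] − [p,r] + [p,q]. For instance
  ∂[v_0,v_2,v_4] = [v_2,v_4] − [v_0,v_4] + [v_0,v_2],
  ∂[v_1,v_5,v_6] = [v_5,v_6] − [v_1,v_6] + [v_1,v_5].
The resulting 24×16 matrix has rank 15, and its Smith normal form has invariant factors (1,1,1,1,1,1,1,1,1,1,1,1,1,1,1).

Reading off H_k = ker ∂_k / im ∂_{k+1}:

  H_0: rank C_0 − rank ∂_1 = 8 − 7 = 1, and the invariant factors of ∂_1 are all 1, so H_0 = Z.
  H_1: rank ker ∂_1 − rank ∂_2 = (24 − 7) − 15 = 2, and the invariant factors of ∂_2 are all 1, so H_1 = Z^2.
  H_2: rank ker ∂_2 − rank ∂_3 = (16 − 15) − 0 = 1, and there is no ∂_3, so H_2 = Z.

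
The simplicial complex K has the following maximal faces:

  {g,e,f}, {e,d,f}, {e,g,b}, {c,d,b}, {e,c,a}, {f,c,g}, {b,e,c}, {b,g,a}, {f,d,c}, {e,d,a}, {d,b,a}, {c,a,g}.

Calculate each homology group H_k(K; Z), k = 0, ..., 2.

K has 7 vertices, 18 edges, 12 triangles.
rank ∂_0 = 0, rank ∂_1 = 6 ⇒ b_0 = 7 − 0 − 6 = 1; all invariant factors of ∂_1 are 1 so no torsion. So H_0 ≅ Z.
rank ∂_1 = 6, rank ∂_2 = 12 ⇒ b_1 = 18 − 6 − 12 = 0; ∂_2 has invariant factor(s) [2] giving torsion. So H_1 ≅ Z_2.
rank ∂_2 = 12, rank ∂_3 = 0 ⇒ b_2 = 12 − 12 − 0 = 0. So H_2 ≅ 0.

H_0 ≅ Z,  H_1 ≅ Z_2,  H_2 = 0.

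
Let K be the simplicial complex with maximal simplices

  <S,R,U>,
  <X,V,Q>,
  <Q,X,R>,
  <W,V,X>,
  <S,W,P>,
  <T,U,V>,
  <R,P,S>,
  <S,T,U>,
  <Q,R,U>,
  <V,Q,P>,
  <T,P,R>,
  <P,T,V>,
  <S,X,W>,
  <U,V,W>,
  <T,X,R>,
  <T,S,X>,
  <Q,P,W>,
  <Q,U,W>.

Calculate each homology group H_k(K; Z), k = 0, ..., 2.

H_0 = Z,  H_1 = Z ⊕ Z/2,  H_2 = 0.

Fix the vertex order P < Q < R < S < T < U < V < W < X and write every simplex with vertices in increasing order. Then dim K = 2 and the simplices of K are:

  0-simplices (9): P, Q, R, S, T, U, V, W, X
  1-simplices (27): PQ, PR, PS, PT, PV, PW, QR, QU, QV, QW, QX, RS, RT, RU, RX, ST, SU, SW, SX, TU, TV, TX, UV, UW, VW, VX, WX
  2-simplices (18): PQV, PQW, PRS, PRT, PSW, PTV, QRU, QRX, QUW, QVX, RSU, RTX, STU, STX, SWX, TUV, UVW, VWX

Hence C_0 ≅ Z^9, C_1 ≅ Z^27, C_2 ≅ Z^18.

∂_1: C_1 → C_0 sends each edge [p,q] (with p < q) to q − p.
This gives a 9×27 integer matrix of rank 8; reducing to Smith normal form yields diagonal entries (1,1,1,1,1,1,1,1).

The boundary map ∂_2: C_2 → C_1 acts by ∂[p,q,r] = [q,r] − [p,r] + [p,q]. For instance
  ∂QUW = UW − QW + QU,
  ∂RSU = SU − RU + RS.
This gives a 27×18 integer matrix of rank 18; reducing to Smith normal form yields diagonal entries (1,1,1,1,1,1,1,1,1,1,1,1,1,1,1,1,1,2).

Computing H_k = (kernel of ∂_k) / (image of ∂_{k+1}):

  H_0: rank C_0 − rank ∂_1 = 9 − 8 = 1, and the invariant factors of ∂_1 are all 1, so H_0 ≅ Z.
  H_1: rank ker ∂_1 − rank ∂_2 = (27 − 8) − 18 = 1, and ∂_2 has invariant factor 2 > 1, so H_1 ≅ Z ⊕ Z/2.
  H_2: rank ker ∂_2 − rank ∂_3 = (18 − 18) − 0 = 0, and there is no ∂_3, so H_2 ≅ 0.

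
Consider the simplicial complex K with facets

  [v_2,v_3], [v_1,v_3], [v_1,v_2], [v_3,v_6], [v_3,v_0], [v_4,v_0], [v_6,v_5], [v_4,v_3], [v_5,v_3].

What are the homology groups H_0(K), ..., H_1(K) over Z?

We work with the vertex ordering v_0 < v_1 < v_2 < v_3 < v_4 < v_5 < v_6. The simplices of K, each written with vertices in increasing order, are:

  0-simplices (7): [v_0], [v_1], [v_2], [v_3], [v_4], [v_5], [v_6]
  1-simplices (9): [v_0,v_3], [v_0,v_4], [v_1,v_2], [v_1,v_3], [v_2,v_3], [v_3,v_4], [v_3,v_5], [v_3,v_6], [v_5,v_6]

Hence C_0 ≅ Z^7, C_1 ≅ Z^9.

Boundary ∂_1: C_1 → C_0 sends each edge [p,q] (with p < q) to q − p.
The 7×9 boundary matrix has rank 6 and Smith normal form diag(1,1,1,1,1,1).

From H_k ≅ ker(∂_k) / im(∂_{k+1}) we obtain:

  H_0: rank C_0 − rank ∂_1 = 7 − 6 = 1, and the invariant factors of ∂_1 are all 1, so H_0 ≅ Z.
  H_1: rank ker ∂_1 − rank ∂_2 = (9 − 6) − 0 = 3, and there is no ∂_2, so H_1 ≅ Z^3.

H_0 ≅ Z,  H_1 ≅ Z^3.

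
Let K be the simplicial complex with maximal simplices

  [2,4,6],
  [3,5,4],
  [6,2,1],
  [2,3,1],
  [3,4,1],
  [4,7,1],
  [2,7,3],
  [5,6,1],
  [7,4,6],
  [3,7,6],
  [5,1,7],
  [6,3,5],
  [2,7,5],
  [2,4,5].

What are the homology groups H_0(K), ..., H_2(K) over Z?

H_0 = Z,  H_1 = Z^2,  H_2 = Z.

We work with the vertex ordering 1 < 2 < 3 < 4 < 5 < 6 < 7. The simplices of K, each written with vertices in increasing order, are:

  0-simplices (7): [1], [2], [3], [4], [5], [6], [7]
  1-simplices (21): [1,2], [1,3], [1,4], [1,5], [1,6], [1,7], [2,3], [2,4], [2,5], [2,6], [2,7], [3,4], [3,5], [3,6], [3,7], [4,5], [4,6], [4,7], [5,6], [5,7], [6,7]
  2-simplices (14): [1,2,3], [1,2,6], [1,3,4], [1,4,7], [1,5,6], [1,5,7], [2,3,7], [2,4,5], [2,4,6], [2,5,7], [3,4,5], [3,5,6], [3,6,7], [4,6,7]

so the chain groups are C_0 ≅ Z^7, C_1 ≅ Z^21, C_2 ≅ Z^14.

Boundary ∂_1: C_1 → C_0 sends each edge [p,q] (with p < q) to q − p. For instance
  ∂[3,4] = [4] − [3].
This gives a 7×21 integer matrix of rank 6; reducing to Smith normal form yields diagonal entries (1,1,1,1,1,1).

The boundary map ∂_2: C_2 → C_1 maps a triangle to the signed sum of its edges. For instance
  ∂[4,6,7] = [6,7] − [4,7] + [4,6],
  ∂[2,5,7] = [5,7] − [2,7] + [2,5].
The resulting 21×14 matrix has rank 13, and its Smith normal form has invariant factors (1,1,1,1,1,1,1,1,1,1,1,1,1).

Reading off H_k = ker ∂_k / im ∂_{k+1}:

  H_0: rank C_0 − rank ∂_1 = 7 − 6 = 1, and the invariant factors of ∂_1 are all 1, so H_0 ≅ Z.
  H_1: rank ker ∂_1 − rank ∂_2 = (21 − 6) − 13 = 2, and the invariant factors of ∂_2 are all 1, so H_1 ≅ Z^2.
  H_2: rank ker ∂_2 − rank ∂_3 = (14 − 13) − 0 = 1, and there is no ∂_3, so H_2 ≅ Z.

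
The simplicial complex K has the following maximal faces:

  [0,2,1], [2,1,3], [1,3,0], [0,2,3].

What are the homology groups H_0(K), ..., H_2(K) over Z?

K has 4 vertices, 6 edges, 4 triangles.
rank ∂_0 = 0, rank ∂_1 = 3 ⇒ b_0 = 4 − 0 − 3 = 1; all invariant factors of ∂_1 are 1 so no torsion. So H_0 ≅ Z.
rank ∂_1 = 3, rank ∂_2 = 3 ⇒ b_1 = 6 − 3 − 3 = 0; all invariant factors of ∂_2 are 1 so no torsion. So H_1 ≅ 0.
rank ∂_2 = 3, rank ∂_3 = 0 ⇒ b_2 = 4 − 3 − 0 = 1. So H_2 ≅ Z.

H_0 ≅ Z,  H_1 = 0,  H_2 ≅ Z.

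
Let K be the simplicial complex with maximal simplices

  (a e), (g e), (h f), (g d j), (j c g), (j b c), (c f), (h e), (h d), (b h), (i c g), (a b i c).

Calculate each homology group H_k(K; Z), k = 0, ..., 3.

H_0 ≅ Z,  H_1 ≅ Z^4,  H_2 = 0,  H_3 = 0.

Order the vertices as a < b < c < d < e < f < g < h < i < j. Listing each simplex with vertices in this order, K has dimension 3 with simplices:

  0-simplices (10): a, b, c, d, e, f, g, h, i, j
  1-simplices (20): ab, ac, ae, ai, bc, bh, bi, bj, cf, cg, ci, cj, dg, dh, dj, eg, eh, fh, gi, gj
  2-simplices (8): abc, abi, aci, bci, bcj, cgi, cgj, dgj
  3-simplices (1): abci

Hence C_0 ≅ Z^10, C_1 ≅ Z^20, C_2 ≅ Z^8, C_3 ≅ Z^1.

Boundary ∂_1: C_1 → C_0 sends each edge [p,q] (with p < q) to q − p.
The resulting 10×20 matrix has rank 9, and its Smith normal form has invariant factors (1,1,1,1,1,1,1,1,1).

∂_2: C_2 → C_1 maps a triangle to the signed sum of its edges. For instance
  ∂bcj = cj − bj + bc,
  ∂dgj = gj − dj + dg.
The 20×8 boundary matrix has rank 7 and Smith normal form diag(1,1,1,1,1,1,1).

∂_3: C_3 → C_2 sends each 3-simplex σ to the alternating sum Σ_i (−1)^i (σ with its i-th vertex removed). For instance
  ∂abci = bci − aci + abi − abc.
This gives a 8×1 integer matrix of rank 1; reducing to Smith normal form yields diagonal entries (1).

Computing H_k = (kernel of ∂_k) / (image of ∂_{k+1}):

  H_0: rank C_0 − rank ∂_1 = 10 − 9 = 1, and the invariant factors of ∂_1 are all 1, so H_0 = Z.
  H_1: rank ker ∂_1 − rank ∂_2 = (20 − 9) − 7 = 4, and the invariant factors of ∂_2 are all 1, so H_1 = Z^4.
  H_2: rank ker ∂_2 − rank ∂_3 = (8 − 7) − 1 = 0, and the invariant factors of ∂_3 are all 1, so H_2 = 0.
  H_3: rank ker ∂_3 − rank ∂_4 = (1 − 1) − 0 = 0, and there is no ∂_4, so H_3 = 0.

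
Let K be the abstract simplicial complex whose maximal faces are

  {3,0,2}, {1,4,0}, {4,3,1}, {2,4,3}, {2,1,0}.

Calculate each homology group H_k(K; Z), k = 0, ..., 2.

Take the total order 0 < 1 < 2 < 3 < 4 on the vertex set. Then K (dimension 2) consists of the simplices:

  0-simplices (5): [0], [1], [2], [3], [4]
  1-simplices (10): [0,1], [0,2], [0,3], [0,4], [1,2], [1,3], [1,4], [2,3], [2,4], [3,4]
  2-simplices (5): [0,1,2], [0,1,4], [0,2,3], [1,3,4], [2,3,4]

giving chain groups C_0 ≅ Z^5, C_1 ≅ Z^10, C_2 ≅ Z^5.

∂_1: C_1 → C_0 is given by ∂[p,q] = [q] − [p]. For instance
  ∂[0,4] = [4] − [0].
The 5×10 boundary matrix has rank 4 and Smith normal form diag(1,1,1,1).

∂_2: C_2 → C_1 acts by ∂[p,q,r] = [q,r] − [p,r] + [p,q]. For instance
  ∂[1,3,4] = [3,4] − [1,4] + [1,3],
  ∂[0,1,2] = [1,2] − [0,2] + [0,1].
The 10×5 boundary matrix has rank 5 and Smith normal form diag(1,1,1,1,1).

Computing H_k = (kernel of ∂_k) / (image of ∂_{k+1}):

  H_0: rank C_0 − rank ∂_1 = 5 − 4 = 1, and the invariant factors of ∂_1 are all 1, so H_0 ≅ Z.
  H_1: rank ker ∂_1 − rank ∂_2 = (10 − 4) − 5 = 1, and the invariant factors of ∂_2 are all 1, so H_1 ≅ Z.
  H_2: rank ker ∂_2 − rank ∂_3 = (5 − 5) − 0 = 0, and there is no ∂_3, so H_2 ≅ 0.

As a check, the Euler characteristic is 5 − 10 + 5 = 0, which agrees with 1 − 1 + 0 = 0.

H_0 = Z,  H_1 = Z,  H_2 = 0.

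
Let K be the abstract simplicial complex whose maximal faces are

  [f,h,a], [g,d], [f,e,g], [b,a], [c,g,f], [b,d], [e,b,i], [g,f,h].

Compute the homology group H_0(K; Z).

H_0 ≅ Z.

Take the total order a < b < c < d < e < f < g < h < i on the vertex set. Then K (dimension 2) consists of the simplices:

  0-simplices (9): a, b, c, d, e, f, g, h, i
  1-simplices (15): ab, af, ah, bd, be, bi, cf, cg, dg, ef, eg, ei, fg, fh, gh
  2-simplices (5): afh, bei, cfg, efg, fgh

Hence C_0 ≅ Z^9, C_1 ≅ Z^15, C_2 ≅ Z^5.

Boundary ∂_1: C_1 → C_0 sends each edge [p,q] (with p < q) to q − p.
The 9×15 boundary matrix has rank 8 and Smith normal form diag(1,1,1,1,1,1,1,1).

∂_2: C_2 → C_1 maps a triangle to the signed sum of its edges. For instance
  ∂bei = ei − bi + be,
  ∂cfg = fg − cg + cf.
The resulting 15×5 matrix has rank 5, and its Smith normal form has invariant factors (1,1,1,1,1).

From H_k ≅ ker(∂_k) / im(∂_{k+1}) we obtain:

  H_0: rank C_0 − rank ∂_1 = 9 − 8 = 1, and the invariant factors of ∂_1 are all 1, so H_0 ≅ Z.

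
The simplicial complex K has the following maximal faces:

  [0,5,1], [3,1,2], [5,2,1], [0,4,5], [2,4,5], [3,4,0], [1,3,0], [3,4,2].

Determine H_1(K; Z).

Take the total order 0 < 1 < 2 < 3 < 4 < 5 on the vertex set. Then K (dimension 2) consists of the simplices:

  0-simplices (6): [0], [1], [2], [3], [4], [5]
  1-simplices (12): [0,1], [0,3], [0,4], [0,5], [1,2], [1,3], [1,5], [2,3], [2,4], [2,5], [3,4], [4,5]
  2-simplices (8): [0,1,3], [0,1,5], [0,3,4], [0,4,5], [1,2,3], [1,2,5], [2,3,4], [2,4,5]

giving chain groups C_0 ≅ Z^6, C_1 ≅ Z^12, C_2 ≅ Z^8.

The boundary map ∂_1: C_1 → C_0 maps an edge to its endpoints' difference, ∂[p,q] = q − p.
As a 6×12 matrix over Z this has rank 5, with invariant factors (1,1,1,1,1).

The boundary map ∂_2: C_2 → C_1 maps a triangle to the signed sum of its edges. For instance
  ∂[0,1,3] = [1,3] − [0,3] + [0,1],
  ∂[1,2,3] = [2,3] − [1,3] + [1,2].
As a 12×8 matrix over Z this has rank 7, with invariant factors (1,1,1,1,1,1,1).

Computing H_k = (kernel of ∂_k) / (image of ∂_{k+1}):

  H_1: rank ker ∂_1 − rank ∂_2 = (12 − 5) − 7 = 0, and the invariant factors of ∂_2 are all 1, so H_1 ≅ 0.

H_1 = 0.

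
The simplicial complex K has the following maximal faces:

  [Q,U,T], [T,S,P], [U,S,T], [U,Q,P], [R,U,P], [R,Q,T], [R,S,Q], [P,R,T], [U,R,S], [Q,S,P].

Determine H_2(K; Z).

H_2 ≅ 0.

Take the total order P < Q < R < S < T < U on the vertex set. Then K (dimension 2) consists of the simplices:

  0-simplices (6): P, Q, R, S, T, U
  1-simplices (15): PQ, PR, PS, PT, PU, QR, QS, QT, QU, RS, RT, RU, ST, SU, TU
  2-simplices (10): PQS, PQU, PRT, PRU, PST, QRS, QRT, QTU, RSU, STU

giving chain groups C_0 ≅ Z^6, C_1 ≅ Z^15, C_2 ≅ Z^10.

The boundary map ∂_1: C_1 → C_0 maps an edge to its endpoints' difference, ∂[p,q] = q − p.
This gives a 6×15 integer matrix of rank 5; reducing to Smith normal form yields diagonal entries (1,1,1,1,1).

The boundary map ∂_2: C_2 → C_1 acts by ∂[p,q,r] = [q,r] − [p,r] + [p,q]. For instance
  ∂PRU = RU − PU + PR,
  ∂QRS = RS − QS + QR.
The resulting 15×10 matrix has rank 10, and its Smith normal form has invariant factors (1,1,1,1,1,1,1,1,1,2).

Computing H_k = (kernel of ∂_k) / (image of ∂_{k+1}):

  H_2: rank ker ∂_2 − rank ∂_3 = (10 − 10) − 0 = 0, and there is no ∂_3, so H_2 ≅ 0.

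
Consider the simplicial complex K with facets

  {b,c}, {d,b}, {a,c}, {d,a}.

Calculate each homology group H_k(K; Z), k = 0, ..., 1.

Order the vertices as a < b < c < d. Listing each simplex with vertices in this order, K has dimension 1 with simplices:

  0-simplices (4): a, b, c, d
  1-simplices (4): ac, ad, bc, bd

Hence C_0 ≅ Z^4, C_1 ≅ Z^4.

The boundary map ∂_1: C_1 → C_0 sends each edge [p,q] (with p < q) to q − p. For instance
  ∂ad = d − a.
The resulting 4×4 matrix has rank 3, and its Smith normal form has invariant factors (1,1,1).

Now H_k = ker ∂_k / im ∂_{k+1}, so:

  H_0: rank C_0 − rank ∂_1 = 4 − 3 = 1, and the invariant factors of ∂_1 are all 1, so H_0 ≅ Z.
  H_1: rank ker ∂_1 − rank ∂_2 = (4 − 3) − 0 = 1, and there is no ∂_2, so H_1 ≅ Z.

As a check, the Euler characteristic is 4 − 4 = 0, which agrees with 1 − 1 = 0.
(K is a triangulation of the circle S^1.)

H_0 = Z,  H_1 = Z.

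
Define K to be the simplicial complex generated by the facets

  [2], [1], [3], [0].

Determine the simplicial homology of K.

H_0 = Z^4.

Fix the vertex order 0 < 1 < 2 < 3 and write every simplex with vertices in increasing order. Then dim K = 0 and the simplices of K are:

  0-simplices (4): [0], [1], [2], [3]

giving chain groups C_0 ≅ Z^4.

Reading off H_k = ker ∂_k / im ∂_{k+1}:

  H_0: rank C_0 − rank ∂_1 = 4 − 0 = 4, and there is no ∂_1, so H_0 = Z^4.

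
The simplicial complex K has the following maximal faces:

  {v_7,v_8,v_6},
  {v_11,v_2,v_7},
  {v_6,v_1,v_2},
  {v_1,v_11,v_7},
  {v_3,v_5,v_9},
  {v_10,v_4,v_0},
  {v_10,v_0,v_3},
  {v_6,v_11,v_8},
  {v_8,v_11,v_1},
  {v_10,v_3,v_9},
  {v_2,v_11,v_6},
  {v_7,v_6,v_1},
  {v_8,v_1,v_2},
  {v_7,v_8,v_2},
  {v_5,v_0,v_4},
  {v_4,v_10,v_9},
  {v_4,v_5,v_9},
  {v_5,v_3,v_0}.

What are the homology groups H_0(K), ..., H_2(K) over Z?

H_0 = Z^2,  H_1 = Z/2,  H_2 = Z.

Fix the vertex order v_0 < v_1 < v_2 < v_3 < v_4 < v_5 < v_6 < v_7 < v_8 < v_9 < v_10 < v_11 and write every simplex with vertices in increasing order. Then dim K = 2 and the simplices of K are:

  0-simplices (12): [v_0], [v_1], [v_2], [v_3], [v_4], [v_5], [v_6], [v_7], [v_8], [v_9], [v_10], [v_11]
  1-simplices (27): (27 of them)
  2-simplices (18): (18 of them)

so the chain groups are C_0 ≅ Z^12, C_1 ≅ Z^27, C_2 ≅ Z^18.

∂_1: C_1 → C_0 is given by ∂[p,q] = [q] − [p].
The 12×27 boundary matrix has rank 10 and Smith normal form diag(1,1,1,1,1,1,1,1,1,1).

∂_2: C_2 → C_1 acts by ∂[p,q,r] = [q,r] − [p,r] + [p,q]. For instance
  ∂[v_2,v_6,v_11] = [v_6,v_11] − [v_2,v_11] + [v_2,v_6],
  ∂[v_4,v_5,v_9] = [v_5,v_9] − [v_4,v_9] + [v_4,v_5].
The 27×18 boundary matrix has rank 17 and Smith normal form diag(1,1,1,1,1,1,1,1,1,1,1,1,1,1,1,1,2).

Now H_k = ker ∂_k / im ∂_{k+1}, so:

  H_0: rank C_0 − rank ∂_1 = 12 − 10 = 2, and the invariant factors of ∂_1 are all 1, so H_0 ≅ Z^2.
  H_1: rank ker ∂_1 − rank ∂_2 = (27 − 10) − 17 = 0, and ∂_2 has invariant factor 2 > 1, so H_1 ≅ Z/2.
  H_2: rank ker ∂_2 − rank ∂_3 = (18 − 17) − 0 = 1, and there is no ∂_3, so H_2 ≅ Z.

As a check, the Euler characteristic is 12 − 27 + 18 = 3, which agrees with 2 − 0 + 1 = 3.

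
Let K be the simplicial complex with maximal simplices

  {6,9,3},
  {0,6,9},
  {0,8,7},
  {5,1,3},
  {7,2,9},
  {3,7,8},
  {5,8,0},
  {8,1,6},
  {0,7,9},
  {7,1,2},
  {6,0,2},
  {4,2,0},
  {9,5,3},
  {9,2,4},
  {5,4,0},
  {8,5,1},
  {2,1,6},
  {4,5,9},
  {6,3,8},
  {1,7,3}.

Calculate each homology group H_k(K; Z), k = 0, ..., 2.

H_0 ≅ Z,  H_1 ≅ Z ⊕ Z/2,  H_2 = 0.

K has 10 vertices, 30 edges, 20 triangles.
rank ∂_0 = 0, rank ∂_1 = 9 ⇒ b_0 = 10 − 0 − 9 = 1; all invariant factors of ∂_1 are 1 so no torsion. So H_0 = Z.
rank ∂_1 = 9, rank ∂_2 = 20 ⇒ b_1 = 30 − 9 − 20 = 1; ∂_2 has invariant factor(s) [2] giving torsion. So H_1 = Z ⊕ Z/2.
rank ∂_2 = 20, rank ∂_3 = 0 ⇒ b_2 = 20 − 20 − 0 = 0. So H_2 = 0.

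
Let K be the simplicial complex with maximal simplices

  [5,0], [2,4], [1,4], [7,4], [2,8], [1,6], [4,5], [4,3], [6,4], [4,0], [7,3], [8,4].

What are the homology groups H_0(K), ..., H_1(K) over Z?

H_0 ≅ Z,  H_1 ≅ Z^4.

Fix the vertex order 0 < 1 < 2 < 3 < 4 < 5 < 6 < 7 < 8 and write every simplex with vertices in increasing order. Then dim K = 1 and the simplices of K are:

  0-simplices (9): [0], [1], [2], [3], [4], [5], [6], [7], [8]
  1-simplices (12): [0,4], [0,5], [1,4], [1,6], [2,4], [2,8], [3,4], [3,7], [4,5], [4,6], [4,7], [4,8]

so the chain groups are C_0 ≅ Z^9, C_1 ≅ Z^12.

∂_1: C_1 → C_0 sends each edge [p,q] (with p < q) to q − p.
The resulting 9×12 matrix has rank 8, and its Smith normal form has invariant factors (1,1,1,1,1,1,1,1).

Computing H_k = (kernel of ∂_k) / (image of ∂_{k+1}):

  H_0: rank C_0 − rank ∂_1 = 9 − 8 = 1, and the invariant factors of ∂_1 are all 1, so H_0 ≅ Z.
  H_1: rank ker ∂_1 − rank ∂_2 = (12 − 8) − 0 = 4, and there is no ∂_2, so H_1 ≅ Z^4.

As a check, the Euler characteristic is 9 − 12 = -3, which agrees with 1 − 4 = -3.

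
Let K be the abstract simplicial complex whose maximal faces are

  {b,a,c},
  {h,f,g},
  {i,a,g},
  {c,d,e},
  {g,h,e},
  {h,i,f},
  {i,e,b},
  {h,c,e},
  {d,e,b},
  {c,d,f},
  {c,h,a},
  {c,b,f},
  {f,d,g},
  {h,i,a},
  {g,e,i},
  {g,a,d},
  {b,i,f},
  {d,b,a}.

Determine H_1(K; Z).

Take the total order a < b < c < d < e < f < g < h < i on the vertex set. Then K (dimension 2) consists of the simplices:

  0-simplices (9): a, b, c, d, e, f, g, h, i
  1-simplices (27): ab, ac, ad, ag, ah, ai, bc, bd, be, bf, bi, cd, ce, cf, ch, de, df, dg, eg, eh, ei, fg, fh, fi, gh, gi, hi
  2-simplices (18): abc, abd, ach, adg, agi, ahi, bcf, bde, bei, bfi, cde, cdf, ceh, dfg, egh, egi, fgh, fhi

so the chain groups are C_0 ≅ Z^9, C_1 ≅ Z^27, C_2 ≅ Z^18.

The boundary map ∂_1: C_1 → C_0 is given by ∂[p,q] = [q] − [p]. For instance
  ∂bc = c − b.
This gives a 9×27 integer matrix of rank 8; reducing to Smith normal form yields diagonal entries (1,1,1,1,1,1,1,1).

Boundary ∂_2: C_2 → C_1 acts by ∂[p,q,r] = [q,r] − [p,r] + [p,q]. For instance
  ∂bde = de − be + bd,
  ∂ahi = hi − ai + ah.
The resulting 27×18 matrix has rank 18, and its Smith normal form has invariant factors (1,1,1,1,1,1,1,1,1,1,1,1,1,1,1,1,1,2).

Computing H_k = (kernel of ∂_k) / (image of ∂_{k+1}):

  H_1: rank ker ∂_1 − rank ∂_2 = (27 − 8) − 18 = 1, and ∂_2 has invariant factor 2 > 1, so H_1 ≅ Z ⊕ Z/2.

H_1 = Z ⊕ Z/2.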